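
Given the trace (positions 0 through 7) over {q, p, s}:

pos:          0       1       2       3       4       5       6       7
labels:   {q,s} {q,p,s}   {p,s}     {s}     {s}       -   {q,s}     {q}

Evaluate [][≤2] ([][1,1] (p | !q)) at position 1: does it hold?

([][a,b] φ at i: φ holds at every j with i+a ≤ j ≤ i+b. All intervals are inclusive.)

Check [][1,1] (p | !q) at every j in [1,3]:
  j=1: holds on [2,2]
  j=2: holds on [3,3]
  j=3: holds on [4,4]
All positions satisfy it → formula holds.

Holds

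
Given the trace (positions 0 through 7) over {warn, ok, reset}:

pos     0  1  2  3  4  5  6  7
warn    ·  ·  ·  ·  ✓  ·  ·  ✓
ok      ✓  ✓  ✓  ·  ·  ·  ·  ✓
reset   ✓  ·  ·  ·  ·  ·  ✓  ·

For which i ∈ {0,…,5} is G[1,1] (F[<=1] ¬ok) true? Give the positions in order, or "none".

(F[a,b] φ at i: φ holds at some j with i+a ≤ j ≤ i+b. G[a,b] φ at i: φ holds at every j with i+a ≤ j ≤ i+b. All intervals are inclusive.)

1, 2, 3, 4, 5

Evaluate at each i in [0,5]:
  i=0: ✗ (fails at j=1)
  i=1: ✓ (all of [2,2])
  i=2: ✓ (all of [3,3])
  i=3: ✓ (all of [4,4])
  i=4: ✓ (all of [5,5])
  i=5: ✓ (all of [6,6])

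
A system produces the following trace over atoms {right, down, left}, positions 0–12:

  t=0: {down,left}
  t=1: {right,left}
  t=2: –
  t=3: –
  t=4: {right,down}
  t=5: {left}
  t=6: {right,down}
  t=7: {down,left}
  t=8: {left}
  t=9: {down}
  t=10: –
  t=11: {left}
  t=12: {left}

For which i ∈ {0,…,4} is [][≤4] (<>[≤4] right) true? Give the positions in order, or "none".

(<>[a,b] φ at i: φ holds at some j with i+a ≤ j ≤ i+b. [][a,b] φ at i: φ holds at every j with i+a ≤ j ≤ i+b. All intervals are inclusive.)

0, 1, 2

Evaluate at each i in [0,4]:
  i=0: ✓ (all of [0,4])
  i=1: ✓ (all of [1,5])
  i=2: ✓ (all of [2,6])
  i=3: ✗ (fails at j=7)
  i=4: ✗ (fails at j=7)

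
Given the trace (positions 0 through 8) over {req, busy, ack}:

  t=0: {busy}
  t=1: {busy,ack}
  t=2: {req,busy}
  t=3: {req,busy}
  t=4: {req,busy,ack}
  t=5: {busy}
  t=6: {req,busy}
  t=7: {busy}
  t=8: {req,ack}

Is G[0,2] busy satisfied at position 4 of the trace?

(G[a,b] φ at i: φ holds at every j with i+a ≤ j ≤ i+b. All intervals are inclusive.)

Check busy at every j in [4,6]:
  j=4: true
  j=5: true
  j=6: true
All positions satisfy it → formula holds.

Yes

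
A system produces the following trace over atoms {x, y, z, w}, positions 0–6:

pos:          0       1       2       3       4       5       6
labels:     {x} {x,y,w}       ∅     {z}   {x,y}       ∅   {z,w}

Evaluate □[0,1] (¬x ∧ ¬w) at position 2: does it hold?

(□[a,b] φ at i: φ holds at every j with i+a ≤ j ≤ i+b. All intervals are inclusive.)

Check (¬x ∧ ¬w) at every j in [2,3]:
  j=2: true
  j=3: true
All positions satisfy it → formula holds.

Yes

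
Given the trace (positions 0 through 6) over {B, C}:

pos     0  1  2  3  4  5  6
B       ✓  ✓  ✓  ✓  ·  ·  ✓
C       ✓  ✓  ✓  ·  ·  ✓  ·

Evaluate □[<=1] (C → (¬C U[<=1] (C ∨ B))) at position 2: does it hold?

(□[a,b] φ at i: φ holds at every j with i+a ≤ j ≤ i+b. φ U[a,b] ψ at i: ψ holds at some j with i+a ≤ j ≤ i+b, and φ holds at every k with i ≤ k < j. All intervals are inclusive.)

Holds

Check (C → (¬C U[<=1] (C ∨ B))) at every j in [2,3]:
  j=2: antecedent true; consequent holds → ✓
  j=3: antecedent false → ✓
All positions satisfy it → formula holds.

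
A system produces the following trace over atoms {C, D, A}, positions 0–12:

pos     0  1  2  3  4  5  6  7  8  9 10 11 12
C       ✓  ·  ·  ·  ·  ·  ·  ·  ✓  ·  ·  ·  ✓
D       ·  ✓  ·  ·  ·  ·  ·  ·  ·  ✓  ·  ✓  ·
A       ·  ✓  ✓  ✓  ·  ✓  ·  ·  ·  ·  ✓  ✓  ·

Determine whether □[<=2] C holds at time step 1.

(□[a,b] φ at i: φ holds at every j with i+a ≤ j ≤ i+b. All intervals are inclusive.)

Check C at every j in [1,3]:
  j=1: false
  j=2: false
  j=3: false
Fails at j=1 → formula fails.

Does not hold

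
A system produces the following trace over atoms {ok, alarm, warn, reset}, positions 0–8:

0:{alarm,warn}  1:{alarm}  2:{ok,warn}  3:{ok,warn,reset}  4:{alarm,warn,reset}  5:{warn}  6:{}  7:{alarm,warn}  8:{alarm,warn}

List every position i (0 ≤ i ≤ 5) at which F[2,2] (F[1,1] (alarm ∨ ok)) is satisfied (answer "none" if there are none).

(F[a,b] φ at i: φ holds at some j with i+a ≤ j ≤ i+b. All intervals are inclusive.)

0, 1, 4, 5

Evaluate at each i in [0,5]:
  i=0: ✓ (witness j=2)
  i=1: ✓ (witness j=3)
  i=2: ✗ (none in [4,4])
  i=3: ✗ (none in [5,5])
  i=4: ✓ (witness j=6)
  i=5: ✓ (witness j=7)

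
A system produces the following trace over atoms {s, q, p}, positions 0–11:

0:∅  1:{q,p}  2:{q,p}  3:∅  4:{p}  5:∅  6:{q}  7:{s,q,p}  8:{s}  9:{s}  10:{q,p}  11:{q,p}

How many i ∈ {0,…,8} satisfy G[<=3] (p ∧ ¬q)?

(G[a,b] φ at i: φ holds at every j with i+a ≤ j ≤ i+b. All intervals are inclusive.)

Evaluate at each i in [0,8]:
  i=0: ✗ (fails at j=0)
  i=1: ✗ (fails at j=1)
  i=2: ✗ (fails at j=2)
  i=3: ✗ (fails at j=3)
  i=4: ✗ (fails at j=5)
  i=5: ✗ (fails at j=5)
  i=6: ✗ (fails at j=6)
  i=7: ✗ (fails at j=7)
  i=8: ✗ (fails at j=8)
Positions where it holds: {} → 0.

0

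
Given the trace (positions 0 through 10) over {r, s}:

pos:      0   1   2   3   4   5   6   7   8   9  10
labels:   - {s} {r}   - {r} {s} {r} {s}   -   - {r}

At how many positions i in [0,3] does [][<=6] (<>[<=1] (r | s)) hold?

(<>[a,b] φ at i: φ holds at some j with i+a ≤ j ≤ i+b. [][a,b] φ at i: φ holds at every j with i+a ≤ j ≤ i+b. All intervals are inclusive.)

Evaluate at each i in [0,3]:
  i=0: ✓ (all of [0,6])
  i=1: ✓ (all of [1,7])
  i=2: ✗ (fails at j=8)
  i=3: ✗ (fails at j=8)
Positions where it holds: {0, 1} → 2.

2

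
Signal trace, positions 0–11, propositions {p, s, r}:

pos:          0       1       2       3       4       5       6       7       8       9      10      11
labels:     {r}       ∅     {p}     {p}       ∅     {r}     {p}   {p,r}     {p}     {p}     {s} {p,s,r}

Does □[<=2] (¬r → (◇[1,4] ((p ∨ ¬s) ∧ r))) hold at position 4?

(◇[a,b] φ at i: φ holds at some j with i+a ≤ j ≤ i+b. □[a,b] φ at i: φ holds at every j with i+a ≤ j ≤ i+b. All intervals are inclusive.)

Yes

Check (¬r → (◇[1,4] ((p ∨ ¬s) ∧ r))) at every j in [4,6]:
  j=4: antecedent true; consequent holds (witness at 5) → ✓
  j=5: antecedent false → ✓
  j=6: antecedent true; consequent holds (witness at 7) → ✓
All positions satisfy it → formula holds.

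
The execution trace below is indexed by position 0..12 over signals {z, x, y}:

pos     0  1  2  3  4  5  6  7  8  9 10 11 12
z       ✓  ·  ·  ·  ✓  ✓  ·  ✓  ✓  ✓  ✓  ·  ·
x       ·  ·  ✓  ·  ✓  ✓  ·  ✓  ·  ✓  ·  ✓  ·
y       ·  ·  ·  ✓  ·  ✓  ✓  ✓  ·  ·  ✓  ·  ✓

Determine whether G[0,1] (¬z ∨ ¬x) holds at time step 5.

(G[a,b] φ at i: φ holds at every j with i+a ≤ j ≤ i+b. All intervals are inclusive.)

No

Check (¬z ∨ ¬x) at every j in [5,6]:
  j=5: false
  j=6: true
Fails at j=5 → formula fails.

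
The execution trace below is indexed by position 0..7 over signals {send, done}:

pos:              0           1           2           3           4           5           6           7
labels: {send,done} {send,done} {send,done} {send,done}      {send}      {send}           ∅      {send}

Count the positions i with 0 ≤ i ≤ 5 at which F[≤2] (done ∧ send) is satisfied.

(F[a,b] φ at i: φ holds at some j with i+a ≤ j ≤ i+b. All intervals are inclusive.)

4

Evaluate at each i in [0,5]:
  i=0: ✓ (witness j=0)
  i=1: ✓ (witness j=1)
  i=2: ✓ (witness j=2)
  i=3: ✓ (witness j=3)
  i=4: ✗ (none in [4,6])
  i=5: ✗ (none in [5,7])
Positions where it holds: {0, 1, 2, 3} → 4.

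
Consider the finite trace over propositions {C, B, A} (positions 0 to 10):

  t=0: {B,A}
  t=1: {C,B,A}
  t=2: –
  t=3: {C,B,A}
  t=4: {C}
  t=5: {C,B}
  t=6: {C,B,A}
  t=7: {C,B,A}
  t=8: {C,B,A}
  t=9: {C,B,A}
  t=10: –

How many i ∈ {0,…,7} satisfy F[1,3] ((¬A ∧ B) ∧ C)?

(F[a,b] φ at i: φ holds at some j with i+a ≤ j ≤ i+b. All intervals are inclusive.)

Evaluate at each i in [0,7]:
  i=0: ✗ (none in [1,3])
  i=1: ✗ (none in [2,4])
  i=2: ✓ (witness j=5)
  i=3: ✓ (witness j=5)
  i=4: ✓ (witness j=5)
  i=5: ✗ (none in [6,8])
  i=6: ✗ (none in [7,9])
  i=7: ✗ (none in [8,10])
Positions where it holds: {2, 3, 4} → 3.

3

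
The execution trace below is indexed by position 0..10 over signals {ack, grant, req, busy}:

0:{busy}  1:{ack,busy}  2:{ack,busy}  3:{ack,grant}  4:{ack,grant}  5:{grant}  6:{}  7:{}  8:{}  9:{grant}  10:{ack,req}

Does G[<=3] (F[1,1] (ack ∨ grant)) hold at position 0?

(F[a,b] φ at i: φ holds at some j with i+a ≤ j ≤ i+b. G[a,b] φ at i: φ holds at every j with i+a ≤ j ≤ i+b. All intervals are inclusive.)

Check F[1,1] (ack ∨ grant) at every j in [0,3]:
  j=0: holds (witness at 1)
  j=1: holds (witness at 2)
  j=2: holds (witness at 3)
  j=3: holds (witness at 4)
All positions satisfy it → formula holds.

Yes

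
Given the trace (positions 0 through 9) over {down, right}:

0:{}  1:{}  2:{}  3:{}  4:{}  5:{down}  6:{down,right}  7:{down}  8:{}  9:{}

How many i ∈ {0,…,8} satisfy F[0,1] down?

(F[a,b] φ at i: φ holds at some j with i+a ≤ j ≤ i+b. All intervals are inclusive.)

4

Evaluate at each i in [0,8]:
  i=0: ✗ (none in [0,1])
  i=1: ✗ (none in [1,2])
  i=2: ✗ (none in [2,3])
  i=3: ✗ (none in [3,4])
  i=4: ✓ (witness j=5)
  i=5: ✓ (witness j=5)
  i=6: ✓ (witness j=6)
  i=7: ✓ (witness j=7)
  i=8: ✗ (none in [8,9])
Positions where it holds: {4, 5, 6, 7} → 4.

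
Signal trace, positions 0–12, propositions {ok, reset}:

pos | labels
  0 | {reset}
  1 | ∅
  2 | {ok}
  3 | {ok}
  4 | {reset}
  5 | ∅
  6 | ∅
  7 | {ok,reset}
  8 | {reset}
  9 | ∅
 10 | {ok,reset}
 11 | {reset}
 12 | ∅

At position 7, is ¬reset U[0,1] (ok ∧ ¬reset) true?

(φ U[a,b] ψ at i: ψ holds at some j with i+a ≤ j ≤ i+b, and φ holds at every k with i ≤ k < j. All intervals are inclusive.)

Does not hold

Need some j in [7,8] with (ok ∧ ¬reset), and ¬reset at every k in [7,j-1].
  j=7: (ok ∧ ¬reset) false.
  j=8: (ok ∧ ¬reset) false.
No j in the window works → until fails.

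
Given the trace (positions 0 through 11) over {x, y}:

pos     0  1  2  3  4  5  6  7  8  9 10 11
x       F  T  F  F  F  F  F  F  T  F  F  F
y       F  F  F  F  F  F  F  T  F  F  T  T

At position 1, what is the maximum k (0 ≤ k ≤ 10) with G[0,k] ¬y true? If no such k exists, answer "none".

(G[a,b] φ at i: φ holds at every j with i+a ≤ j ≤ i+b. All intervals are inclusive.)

¬y must hold from j=1 onward; find where it first fails.
  j=1: holds
  j=2: holds
  j=3: holds
  j=4: holds
  j=5: holds
  j=6: holds
  j=7: fails
Holds on [1,6], so largest k = 5.

5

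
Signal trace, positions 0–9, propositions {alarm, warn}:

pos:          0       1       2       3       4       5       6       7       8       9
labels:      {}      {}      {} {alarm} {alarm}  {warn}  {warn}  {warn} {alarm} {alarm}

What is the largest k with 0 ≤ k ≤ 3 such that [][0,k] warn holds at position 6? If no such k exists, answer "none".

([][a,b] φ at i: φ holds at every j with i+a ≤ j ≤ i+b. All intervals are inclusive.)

warn must hold from j=6 onward; find where it first fails.
  j=6: holds
  j=7: holds
  j=8: fails
Holds on [6,7], so largest k = 1.

1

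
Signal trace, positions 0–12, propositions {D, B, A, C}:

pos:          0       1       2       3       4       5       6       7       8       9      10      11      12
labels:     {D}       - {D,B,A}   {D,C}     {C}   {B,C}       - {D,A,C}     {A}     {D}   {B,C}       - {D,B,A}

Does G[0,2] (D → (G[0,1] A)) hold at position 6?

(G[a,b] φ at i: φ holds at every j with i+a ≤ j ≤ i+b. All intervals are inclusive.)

Yes

Check (D → (G[0,1] A)) at every j in [6,8]:
  j=6: antecedent false → ✓
  j=7: antecedent true; consequent holds on [7,8] → ✓
  j=8: antecedent false → ✓
All positions satisfy it → formula holds.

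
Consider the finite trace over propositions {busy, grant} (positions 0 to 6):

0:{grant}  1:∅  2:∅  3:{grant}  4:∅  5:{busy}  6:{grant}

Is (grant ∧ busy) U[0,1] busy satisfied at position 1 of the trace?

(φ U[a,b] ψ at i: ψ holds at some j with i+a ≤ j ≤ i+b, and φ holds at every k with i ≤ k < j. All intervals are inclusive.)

Need some j in [1,2] with busy, and (grant ∧ busy) at every k in [1,j-1].
  j=1: busy false.
  j=2: busy false.
No j in the window works → until fails.

False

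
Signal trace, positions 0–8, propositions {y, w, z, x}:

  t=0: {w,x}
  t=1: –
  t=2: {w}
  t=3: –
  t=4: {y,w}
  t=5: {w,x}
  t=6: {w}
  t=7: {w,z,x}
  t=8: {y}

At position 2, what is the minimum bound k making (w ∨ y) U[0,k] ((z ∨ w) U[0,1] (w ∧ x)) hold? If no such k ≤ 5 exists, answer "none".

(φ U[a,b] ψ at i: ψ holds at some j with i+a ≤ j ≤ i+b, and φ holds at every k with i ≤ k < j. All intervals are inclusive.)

none

Need earliest j ≥ 2 with ((z ∨ w) U[0,1] (w ∧ x)), and (w ∨ y) at every k in [2,j-1].
  j=2: rhs fails.
  j=3: rhs fails.
  j=4: rhs holds but lhs fails at k=3.
  j=5: rhs holds but lhs fails at k=3.
  j=6: rhs holds but lhs fails at k=3.
  j=7: rhs holds but lhs fails at k=3.
No witness within the range → none.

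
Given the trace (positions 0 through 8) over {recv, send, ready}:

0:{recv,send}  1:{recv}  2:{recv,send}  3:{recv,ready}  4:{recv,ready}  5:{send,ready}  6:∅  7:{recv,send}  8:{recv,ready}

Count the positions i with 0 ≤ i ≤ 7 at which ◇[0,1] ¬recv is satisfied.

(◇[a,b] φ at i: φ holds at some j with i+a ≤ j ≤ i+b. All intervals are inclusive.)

3

Evaluate at each i in [0,7]:
  i=0: ✗ (none in [0,1])
  i=1: ✗ (none in [1,2])
  i=2: ✗ (none in [2,3])
  i=3: ✗ (none in [3,4])
  i=4: ✓ (witness j=5)
  i=5: ✓ (witness j=5)
  i=6: ✓ (witness j=6)
  i=7: ✗ (none in [7,8])
Positions where it holds: {4, 5, 6} → 3.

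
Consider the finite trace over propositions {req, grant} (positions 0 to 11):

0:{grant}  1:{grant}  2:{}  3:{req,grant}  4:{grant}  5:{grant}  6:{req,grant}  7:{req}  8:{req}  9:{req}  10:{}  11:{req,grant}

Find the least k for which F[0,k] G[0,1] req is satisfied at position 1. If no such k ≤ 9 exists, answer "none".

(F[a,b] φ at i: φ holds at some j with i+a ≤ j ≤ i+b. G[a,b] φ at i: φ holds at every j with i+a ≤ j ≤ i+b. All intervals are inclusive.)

5

Scan j = 1,2,… for G[0,1] req:
  j=1: fails
  j=2: fails
  j=3: fails
  j=4: fails
  j=5: fails
  j=6: holds
First hit at j=6, so smallest k = 6-1 = 5.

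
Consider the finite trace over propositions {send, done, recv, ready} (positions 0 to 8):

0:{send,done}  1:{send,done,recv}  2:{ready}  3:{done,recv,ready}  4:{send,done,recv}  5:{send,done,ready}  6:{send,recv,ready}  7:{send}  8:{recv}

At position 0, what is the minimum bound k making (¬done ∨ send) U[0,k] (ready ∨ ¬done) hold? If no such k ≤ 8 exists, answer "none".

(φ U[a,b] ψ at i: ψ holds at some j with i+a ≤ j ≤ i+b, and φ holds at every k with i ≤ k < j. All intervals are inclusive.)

Need earliest j ≥ 0 with (ready ∨ ¬done), and (¬done ∨ send) at every k in [0,j-1].
  j=0: rhs fails.
  j=1: rhs fails.
  j=2: rhs holds; lhs holds on [0,1]. k = 2.

2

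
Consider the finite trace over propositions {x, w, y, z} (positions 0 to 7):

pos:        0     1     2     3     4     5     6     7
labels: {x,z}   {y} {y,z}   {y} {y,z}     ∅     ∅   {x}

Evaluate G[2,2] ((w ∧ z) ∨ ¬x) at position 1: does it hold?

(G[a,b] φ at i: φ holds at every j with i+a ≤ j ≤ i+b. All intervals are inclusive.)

True

Check ((w ∧ z) ∨ ¬x) at every j in [3,3]:
  j=3: true
All positions satisfy it → formula holds.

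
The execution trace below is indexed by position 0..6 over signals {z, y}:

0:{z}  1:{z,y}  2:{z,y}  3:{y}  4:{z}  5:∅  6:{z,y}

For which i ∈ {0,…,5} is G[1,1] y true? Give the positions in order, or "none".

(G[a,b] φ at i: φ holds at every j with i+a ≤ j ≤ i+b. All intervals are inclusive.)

Evaluate at each i in [0,5]:
  i=0: ✓ (all of [1,1])
  i=1: ✓ (all of [2,2])
  i=2: ✓ (all of [3,3])
  i=3: ✗ (fails at j=4)
  i=4: ✗ (fails at j=5)
  i=5: ✓ (all of [6,6])

0, 1, 2, 5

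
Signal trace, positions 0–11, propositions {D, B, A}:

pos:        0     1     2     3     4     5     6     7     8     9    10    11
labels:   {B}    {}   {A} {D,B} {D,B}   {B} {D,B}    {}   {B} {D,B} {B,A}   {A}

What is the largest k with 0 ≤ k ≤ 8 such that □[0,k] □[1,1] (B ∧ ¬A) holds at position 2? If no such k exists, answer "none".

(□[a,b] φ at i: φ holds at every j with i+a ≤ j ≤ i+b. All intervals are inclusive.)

3

□[1,1] (B ∧ ¬A) must hold from j=2 onward; find where it first fails.
  j=2: holds
  j=3: holds
  j=4: holds
  j=5: holds
  j=6: fails
Holds on [2,5], so largest k = 3.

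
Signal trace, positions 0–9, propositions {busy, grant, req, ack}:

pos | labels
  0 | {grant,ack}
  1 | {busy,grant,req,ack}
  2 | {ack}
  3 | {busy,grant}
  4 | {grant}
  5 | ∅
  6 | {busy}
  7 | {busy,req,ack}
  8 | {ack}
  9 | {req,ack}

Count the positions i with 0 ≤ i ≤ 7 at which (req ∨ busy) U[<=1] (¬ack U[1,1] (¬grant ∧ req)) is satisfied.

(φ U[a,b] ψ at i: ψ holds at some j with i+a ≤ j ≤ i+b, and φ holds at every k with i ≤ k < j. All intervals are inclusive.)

1

Evaluate at each i in [0,7]:
  i=0: ✗ (no rhs in [0,1])
  i=1: ✗ (no rhs in [1,2])
  i=2: ✗ (no rhs in [2,3])
  i=3: ✗ (no rhs in [3,4])
  i=4: ✗ (no rhs in [4,5])
  i=5: ✗ (lhs fails at k=5 before rhs at j=6)
  i=6: ✓ (rhs at j=6)
  i=7: ✗ (no rhs in [7,8])
Positions where it holds: {6} → 1.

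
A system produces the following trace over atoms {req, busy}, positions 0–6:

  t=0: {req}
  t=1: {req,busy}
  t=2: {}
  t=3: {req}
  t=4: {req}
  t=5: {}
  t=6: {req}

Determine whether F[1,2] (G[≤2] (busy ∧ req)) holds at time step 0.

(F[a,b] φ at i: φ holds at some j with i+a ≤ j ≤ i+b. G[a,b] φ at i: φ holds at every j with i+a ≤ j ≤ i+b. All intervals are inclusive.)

Check G[≤2] (busy ∧ req) at each j in [1,2]:
  j=1: fails at 2
  j=2: fails at 2
No position in the window satisfies it → formula fails.

Does not hold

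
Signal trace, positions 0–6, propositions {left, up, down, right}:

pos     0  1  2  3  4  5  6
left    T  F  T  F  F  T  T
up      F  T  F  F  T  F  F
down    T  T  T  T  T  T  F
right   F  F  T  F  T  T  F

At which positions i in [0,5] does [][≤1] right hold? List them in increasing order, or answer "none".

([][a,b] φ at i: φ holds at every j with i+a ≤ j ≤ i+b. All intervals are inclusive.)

4

Evaluate at each i in [0,5]:
  i=0: ✗ (fails at j=0)
  i=1: ✗ (fails at j=1)
  i=2: ✗ (fails at j=3)
  i=3: ✗ (fails at j=3)
  i=4: ✓ (all of [4,5])
  i=5: ✗ (fails at j=6)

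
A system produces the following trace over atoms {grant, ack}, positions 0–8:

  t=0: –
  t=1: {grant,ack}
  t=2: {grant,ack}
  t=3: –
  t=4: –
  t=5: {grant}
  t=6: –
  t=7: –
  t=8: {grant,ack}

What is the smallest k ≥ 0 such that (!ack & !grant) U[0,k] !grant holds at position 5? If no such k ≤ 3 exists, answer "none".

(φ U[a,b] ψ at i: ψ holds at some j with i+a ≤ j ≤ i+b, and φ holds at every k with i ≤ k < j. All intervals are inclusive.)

Need earliest j ≥ 5 with !grant, and (!ack & !grant) at every k in [5,j-1].
  j=5: rhs fails.
  j=6: rhs holds but lhs fails at k=5.
  j=7: rhs holds but lhs fails at k=5.
  j=8: rhs fails.
No witness within the range → none.

none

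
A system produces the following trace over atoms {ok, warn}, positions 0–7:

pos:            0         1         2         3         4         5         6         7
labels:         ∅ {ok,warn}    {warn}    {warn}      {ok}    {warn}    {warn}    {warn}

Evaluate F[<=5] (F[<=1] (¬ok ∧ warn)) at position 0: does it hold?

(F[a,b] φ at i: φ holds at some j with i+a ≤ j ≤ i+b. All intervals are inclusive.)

True

Check F[<=1] (¬ok ∧ warn) at each j in [0,5]:
  j=0: fails (none in [0,1])
  j=1: holds (witness at 2)
  j=2: holds (witness at 2)
  j=3: holds (witness at 3)
  j=4: holds (witness at 5)
  j=5: holds (witness at 5)
Found at j=1 → formula holds.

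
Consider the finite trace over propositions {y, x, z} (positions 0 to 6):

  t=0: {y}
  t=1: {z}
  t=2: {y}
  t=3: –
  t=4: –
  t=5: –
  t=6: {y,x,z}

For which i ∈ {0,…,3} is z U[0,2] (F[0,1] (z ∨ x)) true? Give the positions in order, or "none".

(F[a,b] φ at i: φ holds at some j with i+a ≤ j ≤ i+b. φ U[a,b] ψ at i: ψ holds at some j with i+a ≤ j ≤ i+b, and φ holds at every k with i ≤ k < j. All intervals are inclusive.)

0, 1

Evaluate at each i in [0,3]:
  i=0: ✓ (rhs at j=0)
  i=1: ✓ (rhs at j=1)
  i=2: ✗ (no rhs in [2,4])
  i=3: ✗ (lhs fails at k=3 before rhs at j=5)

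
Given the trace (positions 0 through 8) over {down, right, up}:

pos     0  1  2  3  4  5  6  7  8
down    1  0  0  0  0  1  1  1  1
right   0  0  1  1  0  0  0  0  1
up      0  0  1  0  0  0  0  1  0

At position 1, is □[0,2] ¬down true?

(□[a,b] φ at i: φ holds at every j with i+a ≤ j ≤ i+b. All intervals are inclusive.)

True

Check ¬down at every j in [1,3]:
  j=1: true
  j=2: true
  j=3: true
All positions satisfy it → formula holds.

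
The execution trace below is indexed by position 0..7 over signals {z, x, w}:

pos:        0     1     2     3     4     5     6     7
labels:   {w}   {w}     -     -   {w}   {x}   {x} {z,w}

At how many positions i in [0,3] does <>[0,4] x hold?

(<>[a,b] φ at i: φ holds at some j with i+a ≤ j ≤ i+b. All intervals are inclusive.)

Evaluate at each i in [0,3]:
  i=0: ✗ (none in [0,4])
  i=1: ✓ (witness j=5)
  i=2: ✓ (witness j=5)
  i=3: ✓ (witness j=5)
Positions where it holds: {1, 2, 3} → 3.

3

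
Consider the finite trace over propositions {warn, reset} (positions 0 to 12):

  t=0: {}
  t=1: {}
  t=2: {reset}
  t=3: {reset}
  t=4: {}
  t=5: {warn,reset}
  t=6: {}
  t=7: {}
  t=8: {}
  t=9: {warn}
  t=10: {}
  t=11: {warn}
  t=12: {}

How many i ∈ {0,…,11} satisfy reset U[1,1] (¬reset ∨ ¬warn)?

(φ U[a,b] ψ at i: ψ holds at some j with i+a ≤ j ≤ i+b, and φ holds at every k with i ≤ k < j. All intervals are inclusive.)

3

Evaluate at each i in [0,11]:
  i=0: ✗ (lhs fails at k=0 before rhs at j=1)
  i=1: ✗ (lhs fails at k=1 before rhs at j=2)
  i=2: ✓ (rhs at j=3; lhs holds on [2,2])
  i=3: ✓ (rhs at j=4; lhs holds on [3,3])
  i=4: ✗ (no rhs in [5,5])
  i=5: ✓ (rhs at j=6; lhs holds on [5,5])
  i=6: ✗ (lhs fails at k=6 before rhs at j=7)
  i=7: ✗ (lhs fails at k=7 before rhs at j=8)
  i=8: ✗ (lhs fails at k=8 before rhs at j=9)
  i=9: ✗ (lhs fails at k=9 before rhs at j=10)
  i=10: ✗ (lhs fails at k=10 before rhs at j=11)
  i=11: ✗ (lhs fails at k=11 before rhs at j=12)
Positions where it holds: {2, 3, 5} → 3.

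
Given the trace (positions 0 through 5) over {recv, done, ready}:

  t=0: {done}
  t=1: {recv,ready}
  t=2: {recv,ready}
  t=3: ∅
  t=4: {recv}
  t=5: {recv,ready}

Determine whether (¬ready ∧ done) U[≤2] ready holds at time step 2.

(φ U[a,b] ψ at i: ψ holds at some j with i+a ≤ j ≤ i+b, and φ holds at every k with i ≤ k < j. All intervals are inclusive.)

True

Need some j in [2,4] with ready, and (¬ready ∧ done) at every k in [2,j-1].
  j=2: ready holds; no prefix to check → satisfied.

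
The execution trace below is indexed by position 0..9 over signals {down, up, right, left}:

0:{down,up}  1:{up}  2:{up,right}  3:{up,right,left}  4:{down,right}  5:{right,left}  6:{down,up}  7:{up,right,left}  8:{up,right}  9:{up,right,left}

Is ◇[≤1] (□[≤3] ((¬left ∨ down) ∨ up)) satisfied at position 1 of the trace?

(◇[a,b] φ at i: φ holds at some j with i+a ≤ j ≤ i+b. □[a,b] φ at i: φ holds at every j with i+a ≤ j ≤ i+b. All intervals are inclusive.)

Yes

Check □[≤3] ((¬left ∨ down) ∨ up) at each j in [1,2]:
  j=1: holds on [1,4]
  j=2: fails at 5
Found at j=1 → formula holds.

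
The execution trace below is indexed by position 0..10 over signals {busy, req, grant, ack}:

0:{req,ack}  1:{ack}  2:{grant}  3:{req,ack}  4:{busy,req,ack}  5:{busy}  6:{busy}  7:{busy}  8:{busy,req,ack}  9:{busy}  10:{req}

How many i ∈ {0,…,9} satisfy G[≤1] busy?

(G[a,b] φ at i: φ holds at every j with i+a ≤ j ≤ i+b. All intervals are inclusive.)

5

Evaluate at each i in [0,9]:
  i=0: ✗ (fails at j=0)
  i=1: ✗ (fails at j=1)
  i=2: ✗ (fails at j=2)
  i=3: ✗ (fails at j=3)
  i=4: ✓ (all of [4,5])
  i=5: ✓ (all of [5,6])
  i=6: ✓ (all of [6,7])
  i=7: ✓ (all of [7,8])
  i=8: ✓ (all of [8,9])
  i=9: ✗ (fails at j=10)
Positions where it holds: {4, 5, 6, 7, 8} → 5.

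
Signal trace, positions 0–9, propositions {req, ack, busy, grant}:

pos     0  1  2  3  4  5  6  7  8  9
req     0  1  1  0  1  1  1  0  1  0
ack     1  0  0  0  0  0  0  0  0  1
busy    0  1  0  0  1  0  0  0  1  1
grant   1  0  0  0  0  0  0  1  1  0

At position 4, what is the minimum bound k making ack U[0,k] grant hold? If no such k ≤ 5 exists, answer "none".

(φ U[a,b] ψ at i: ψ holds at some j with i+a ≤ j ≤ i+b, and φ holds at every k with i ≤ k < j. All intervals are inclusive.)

Need earliest j ≥ 4 with grant, and ack at every k in [4,j-1].
  j=4: rhs fails.
  j=5: rhs fails.
  j=6: rhs fails.
  j=7: rhs holds but lhs fails at k=4.
  j=8: rhs holds but lhs fails at k=4.
  j=9: rhs fails.
No witness within the range → none.

none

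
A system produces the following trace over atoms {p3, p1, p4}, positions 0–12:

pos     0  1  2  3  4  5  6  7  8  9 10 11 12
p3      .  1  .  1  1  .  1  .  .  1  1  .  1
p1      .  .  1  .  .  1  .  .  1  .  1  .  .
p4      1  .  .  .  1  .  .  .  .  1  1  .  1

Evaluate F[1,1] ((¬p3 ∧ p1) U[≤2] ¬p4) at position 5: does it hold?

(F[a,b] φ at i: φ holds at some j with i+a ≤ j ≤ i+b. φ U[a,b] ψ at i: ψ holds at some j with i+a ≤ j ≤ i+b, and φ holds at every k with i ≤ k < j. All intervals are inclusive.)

Yes

Check ((¬p3 ∧ p1) U[≤2] ¬p4) at each j in [6,6]:
  j=6: holds
Found at j=6 → formula holds.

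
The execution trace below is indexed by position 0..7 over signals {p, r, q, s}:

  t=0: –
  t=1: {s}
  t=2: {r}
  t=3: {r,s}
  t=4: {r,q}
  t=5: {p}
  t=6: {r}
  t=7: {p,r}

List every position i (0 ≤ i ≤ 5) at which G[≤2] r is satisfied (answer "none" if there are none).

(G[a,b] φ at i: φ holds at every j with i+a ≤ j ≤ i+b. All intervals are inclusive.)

2

Evaluate at each i in [0,5]:
  i=0: ✗ (fails at j=0)
  i=1: ✗ (fails at j=1)
  i=2: ✓ (all of [2,4])
  i=3: ✗ (fails at j=5)
  i=4: ✗ (fails at j=5)
  i=5: ✗ (fails at j=5)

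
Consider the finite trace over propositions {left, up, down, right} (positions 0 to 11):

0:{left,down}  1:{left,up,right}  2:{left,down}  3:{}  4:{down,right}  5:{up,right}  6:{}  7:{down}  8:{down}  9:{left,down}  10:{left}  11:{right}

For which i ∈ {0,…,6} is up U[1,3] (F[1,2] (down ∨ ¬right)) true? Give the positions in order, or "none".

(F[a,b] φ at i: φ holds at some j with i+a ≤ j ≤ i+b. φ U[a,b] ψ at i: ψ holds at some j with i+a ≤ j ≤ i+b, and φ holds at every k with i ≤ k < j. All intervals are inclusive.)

1, 5

Evaluate at each i in [0,6]:
  i=0: ✗ (lhs fails at k=0 before rhs at j=1)
  i=1: ✓ (rhs at j=2; lhs holds on [1,1])
  i=2: ✗ (lhs fails at k=2 before rhs at j=3)
  i=3: ✗ (lhs fails at k=3 before rhs at j=4)
  i=4: ✗ (lhs fails at k=4 before rhs at j=5)
  i=5: ✓ (rhs at j=6; lhs holds on [5,5])
  i=6: ✗ (lhs fails at k=6 before rhs at j=7)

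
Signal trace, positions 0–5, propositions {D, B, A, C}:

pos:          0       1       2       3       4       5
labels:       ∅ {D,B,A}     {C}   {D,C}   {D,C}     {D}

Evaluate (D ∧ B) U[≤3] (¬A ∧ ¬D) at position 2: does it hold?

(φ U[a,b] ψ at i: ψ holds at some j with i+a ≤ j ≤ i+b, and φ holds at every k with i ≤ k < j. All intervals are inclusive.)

Need some j in [2,5] with (¬A ∧ ¬D), and (D ∧ B) at every k in [2,j-1].
  j=2: (¬A ∧ ¬D) holds; no prefix to check → satisfied.

True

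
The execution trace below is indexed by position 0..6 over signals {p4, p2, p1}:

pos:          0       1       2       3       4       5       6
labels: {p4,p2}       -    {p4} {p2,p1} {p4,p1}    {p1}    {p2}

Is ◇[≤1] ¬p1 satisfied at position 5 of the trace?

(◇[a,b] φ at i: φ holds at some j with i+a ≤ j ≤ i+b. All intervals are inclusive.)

Check ¬p1 at each j in [5,6]:
  j=5: false
  j=6: true
Found at j=6 → formula holds.

Holds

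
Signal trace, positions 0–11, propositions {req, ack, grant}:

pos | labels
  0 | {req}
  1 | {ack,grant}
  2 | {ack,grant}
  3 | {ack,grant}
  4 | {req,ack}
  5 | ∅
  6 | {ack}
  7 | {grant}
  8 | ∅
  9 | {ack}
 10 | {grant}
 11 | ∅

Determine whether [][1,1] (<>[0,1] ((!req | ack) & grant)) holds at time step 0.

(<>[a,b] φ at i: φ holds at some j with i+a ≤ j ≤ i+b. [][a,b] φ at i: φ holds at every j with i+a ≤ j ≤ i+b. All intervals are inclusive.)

Check <>[0,1] ((!req | ack) & grant) at every j in [1,1]:
  j=1: holds (witness at 1)
All positions satisfy it → formula holds.

True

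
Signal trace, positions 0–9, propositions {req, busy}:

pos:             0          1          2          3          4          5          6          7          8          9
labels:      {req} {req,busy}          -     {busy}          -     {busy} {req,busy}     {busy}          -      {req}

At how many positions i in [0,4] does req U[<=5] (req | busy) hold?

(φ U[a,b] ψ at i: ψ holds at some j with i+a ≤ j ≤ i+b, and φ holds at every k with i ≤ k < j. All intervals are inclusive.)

3

Evaluate at each i in [0,4]:
  i=0: ✓ (rhs at j=0)
  i=1: ✓ (rhs at j=1)
  i=2: ✗ (lhs fails at k=2 before rhs at j=3)
  i=3: ✓ (rhs at j=3)
  i=4: ✗ (lhs fails at k=4 before rhs at j=5)
Positions where it holds: {0, 1, 3} → 3.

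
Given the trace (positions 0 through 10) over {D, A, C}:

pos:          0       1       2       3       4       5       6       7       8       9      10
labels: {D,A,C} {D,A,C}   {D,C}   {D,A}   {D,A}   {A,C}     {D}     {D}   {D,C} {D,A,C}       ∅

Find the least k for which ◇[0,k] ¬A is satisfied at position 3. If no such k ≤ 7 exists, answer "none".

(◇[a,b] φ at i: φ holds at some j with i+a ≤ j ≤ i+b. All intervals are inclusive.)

3

Scan j = 3,4,… for ¬A:
  j=3: fails
  j=4: fails
  j=5: fails
  j=6: holds
First hit at j=6, so smallest k = 6-3 = 3.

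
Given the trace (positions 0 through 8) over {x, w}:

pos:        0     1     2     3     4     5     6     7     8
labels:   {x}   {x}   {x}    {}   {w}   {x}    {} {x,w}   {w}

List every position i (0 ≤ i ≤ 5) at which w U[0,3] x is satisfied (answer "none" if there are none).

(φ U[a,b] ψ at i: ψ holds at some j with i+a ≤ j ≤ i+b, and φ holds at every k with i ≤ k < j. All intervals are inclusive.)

0, 1, 2, 4, 5

Evaluate at each i in [0,5]:
  i=0: ✓ (rhs at j=0)
  i=1: ✓ (rhs at j=1)
  i=2: ✓ (rhs at j=2)
  i=3: ✗ (lhs fails at k=3 before rhs at j=5)
  i=4: ✓ (rhs at j=5; lhs holds on [4,4])
  i=5: ✓ (rhs at j=5)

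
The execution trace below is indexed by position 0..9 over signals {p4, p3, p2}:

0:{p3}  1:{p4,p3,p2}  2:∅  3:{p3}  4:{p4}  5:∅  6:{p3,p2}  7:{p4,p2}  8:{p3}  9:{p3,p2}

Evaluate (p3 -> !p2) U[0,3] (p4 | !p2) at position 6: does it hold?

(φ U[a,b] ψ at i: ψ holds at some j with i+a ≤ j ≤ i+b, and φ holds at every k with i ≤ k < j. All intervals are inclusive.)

Need some j in [6,9] with (p4 | !p2), and (p3 -> !p2) at every k in [6,j-1].
  j=6: (p4 | !p2) false.
  j=7: (p4 | !p2) holds, but (p3 -> !p2) fails at k=6 → not this j.
  j=8: (p4 | !p2) holds, but (p3 -> !p2) fails at k=6 → not this j.
  j=9: (p4 | !p2) false.
No j in the window works → until fails.

Does not hold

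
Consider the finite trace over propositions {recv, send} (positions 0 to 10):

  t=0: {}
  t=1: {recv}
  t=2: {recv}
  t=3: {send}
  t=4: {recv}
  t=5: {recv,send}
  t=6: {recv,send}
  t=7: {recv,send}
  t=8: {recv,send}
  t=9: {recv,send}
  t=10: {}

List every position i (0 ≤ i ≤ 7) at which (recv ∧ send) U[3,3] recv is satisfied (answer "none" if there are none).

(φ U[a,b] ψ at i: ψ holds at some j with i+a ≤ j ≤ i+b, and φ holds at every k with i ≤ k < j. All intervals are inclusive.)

5, 6

Evaluate at each i in [0,7]:
  i=0: ✗ (no rhs in [3,3])
  i=1: ✗ (lhs fails at k=1 before rhs at j=4)
  i=2: ✗ (lhs fails at k=2 before rhs at j=5)
  i=3: ✗ (lhs fails at k=3 before rhs at j=6)
  i=4: ✗ (lhs fails at k=4 before rhs at j=7)
  i=5: ✓ (rhs at j=8; lhs holds on [5,7])
  i=6: ✓ (rhs at j=9; lhs holds on [6,8])
  i=7: ✗ (no rhs in [10,10])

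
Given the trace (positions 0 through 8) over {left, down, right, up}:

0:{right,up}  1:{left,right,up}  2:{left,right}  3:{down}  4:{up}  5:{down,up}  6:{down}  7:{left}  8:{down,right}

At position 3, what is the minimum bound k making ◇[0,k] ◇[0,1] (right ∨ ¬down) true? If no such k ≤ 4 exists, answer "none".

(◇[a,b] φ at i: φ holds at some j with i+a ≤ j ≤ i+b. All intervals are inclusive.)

Scan j = 3,4,… for ◇[0,1] (right ∨ ¬down):
  j=3: holds
First hit at j=3, so smallest k = 3-3 = 0.

0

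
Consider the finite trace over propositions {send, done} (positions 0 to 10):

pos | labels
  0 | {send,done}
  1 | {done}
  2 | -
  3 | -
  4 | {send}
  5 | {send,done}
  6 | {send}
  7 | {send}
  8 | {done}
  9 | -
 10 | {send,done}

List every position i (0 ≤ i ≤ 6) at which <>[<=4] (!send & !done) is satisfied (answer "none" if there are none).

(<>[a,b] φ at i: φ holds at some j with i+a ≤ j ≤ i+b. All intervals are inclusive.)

Evaluate at each i in [0,6]:
  i=0: ✓ (witness j=2)
  i=1: ✓ (witness j=2)
  i=2: ✓ (witness j=2)
  i=3: ✓ (witness j=3)
  i=4: ✗ (none in [4,8])
  i=5: ✓ (witness j=9)
  i=6: ✓ (witness j=9)

0, 1, 2, 3, 5, 6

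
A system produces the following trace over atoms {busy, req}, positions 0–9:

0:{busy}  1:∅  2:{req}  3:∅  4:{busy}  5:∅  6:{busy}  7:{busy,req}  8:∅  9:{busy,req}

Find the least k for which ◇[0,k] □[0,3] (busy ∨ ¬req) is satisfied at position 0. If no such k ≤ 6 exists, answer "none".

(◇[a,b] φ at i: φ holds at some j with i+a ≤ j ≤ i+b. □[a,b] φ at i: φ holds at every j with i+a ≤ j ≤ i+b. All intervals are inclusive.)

3

Scan j = 0,1,… for □[0,3] (busy ∨ ¬req):
  j=0: fails
  j=1: fails
  j=2: fails
  j=3: holds
First hit at j=3, so smallest k = 3-0 = 3.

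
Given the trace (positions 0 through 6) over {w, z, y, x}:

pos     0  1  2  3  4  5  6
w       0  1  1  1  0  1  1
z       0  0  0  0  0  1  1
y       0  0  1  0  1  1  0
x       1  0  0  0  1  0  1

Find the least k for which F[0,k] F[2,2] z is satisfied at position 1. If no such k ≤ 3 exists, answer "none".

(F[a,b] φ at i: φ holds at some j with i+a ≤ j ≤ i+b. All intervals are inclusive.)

Scan j = 1,2,… for F[2,2] z:
  j=1: fails
  j=2: fails
  j=3: holds
First hit at j=3, so smallest k = 3-1 = 2.

2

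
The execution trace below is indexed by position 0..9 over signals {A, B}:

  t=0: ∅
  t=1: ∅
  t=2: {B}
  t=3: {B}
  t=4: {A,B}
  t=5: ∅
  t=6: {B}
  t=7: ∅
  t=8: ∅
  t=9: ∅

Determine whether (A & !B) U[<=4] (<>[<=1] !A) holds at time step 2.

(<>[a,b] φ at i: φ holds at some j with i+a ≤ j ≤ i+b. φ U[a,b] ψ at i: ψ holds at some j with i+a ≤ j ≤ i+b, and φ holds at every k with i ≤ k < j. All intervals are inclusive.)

Need some j in [2,6] with <>[<=1] !A, and (A & !B) at every k in [2,j-1].
  j=2: <>[<=1] !A holds; no prefix to check → satisfied.

Yes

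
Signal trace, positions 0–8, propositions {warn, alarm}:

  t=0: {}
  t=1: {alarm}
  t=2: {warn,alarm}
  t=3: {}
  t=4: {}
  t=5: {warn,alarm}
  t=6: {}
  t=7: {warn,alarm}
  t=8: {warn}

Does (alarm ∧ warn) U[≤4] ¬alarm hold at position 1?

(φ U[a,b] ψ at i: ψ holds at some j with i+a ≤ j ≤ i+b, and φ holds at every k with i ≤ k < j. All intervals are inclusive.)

Need some j in [1,5] with ¬alarm, and (alarm ∧ warn) at every k in [1,j-1].
  j=1: ¬alarm false.
  j=2: ¬alarm false.
  j=3: ¬alarm holds, but (alarm ∧ warn) fails at k=1 → not this j.
  j=4: ¬alarm holds, but (alarm ∧ warn) fails at k=1 → not this j.
  j=5: ¬alarm false.
No j in the window works → until fails.

False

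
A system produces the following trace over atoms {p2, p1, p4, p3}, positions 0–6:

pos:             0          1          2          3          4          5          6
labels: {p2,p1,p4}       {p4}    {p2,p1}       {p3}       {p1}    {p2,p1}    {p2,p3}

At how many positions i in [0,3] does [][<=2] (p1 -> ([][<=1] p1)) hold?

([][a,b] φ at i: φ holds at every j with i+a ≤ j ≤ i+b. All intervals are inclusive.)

Evaluate at each i in [0,3]:
  i=0: ✗ (fails at j=0)
  i=1: ✗ (fails at j=2)
  i=2: ✗ (fails at j=2)
  i=3: ✗ (fails at j=5)
Positions where it holds: {} → 0.

0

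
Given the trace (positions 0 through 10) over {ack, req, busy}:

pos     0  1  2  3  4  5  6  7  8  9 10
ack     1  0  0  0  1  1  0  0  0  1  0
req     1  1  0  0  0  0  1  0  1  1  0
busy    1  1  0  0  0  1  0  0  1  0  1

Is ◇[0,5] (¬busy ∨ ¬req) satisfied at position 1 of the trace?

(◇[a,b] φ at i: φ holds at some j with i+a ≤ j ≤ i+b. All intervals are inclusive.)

Check (¬busy ∨ ¬req) at each j in [1,6]:
  j=1: false
  j=2: true
  j=3: true
  j=4: true
  j=5: true
  j=6: true
Found at j=2 → formula holds.

Yes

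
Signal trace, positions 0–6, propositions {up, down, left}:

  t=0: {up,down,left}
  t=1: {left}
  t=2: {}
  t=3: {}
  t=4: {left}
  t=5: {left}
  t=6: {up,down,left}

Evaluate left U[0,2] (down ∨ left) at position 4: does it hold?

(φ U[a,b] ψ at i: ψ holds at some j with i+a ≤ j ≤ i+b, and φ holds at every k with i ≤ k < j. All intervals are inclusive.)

Yes

Need some j in [4,6] with (down ∨ left), and left at every k in [4,j-1].
  j=4: (down ∨ left) holds; no prefix to check → satisfied.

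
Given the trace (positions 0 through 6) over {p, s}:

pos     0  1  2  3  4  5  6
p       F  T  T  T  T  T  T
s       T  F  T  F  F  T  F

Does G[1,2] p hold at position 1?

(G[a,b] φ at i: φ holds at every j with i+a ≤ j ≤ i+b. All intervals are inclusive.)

Check p at every j in [2,3]:
  j=2: true
  j=3: true
All positions satisfy it → formula holds.

Yes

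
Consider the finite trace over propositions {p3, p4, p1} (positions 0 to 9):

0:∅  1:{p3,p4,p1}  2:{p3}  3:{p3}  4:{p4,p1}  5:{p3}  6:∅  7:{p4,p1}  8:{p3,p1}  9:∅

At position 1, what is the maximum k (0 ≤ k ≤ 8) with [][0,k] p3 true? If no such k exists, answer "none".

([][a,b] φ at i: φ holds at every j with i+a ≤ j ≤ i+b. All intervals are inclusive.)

p3 must hold from j=1 onward; find where it first fails.
  j=1: holds
  j=2: holds
  j=3: holds
  j=4: fails
Holds on [1,3], so largest k = 2.

2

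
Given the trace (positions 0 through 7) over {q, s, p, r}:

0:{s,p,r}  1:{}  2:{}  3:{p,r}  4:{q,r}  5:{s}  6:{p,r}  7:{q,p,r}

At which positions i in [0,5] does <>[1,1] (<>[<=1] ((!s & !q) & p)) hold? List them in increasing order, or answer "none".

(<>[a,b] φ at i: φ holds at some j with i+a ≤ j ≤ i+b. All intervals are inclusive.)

1, 2, 4, 5

Evaluate at each i in [0,5]:
  i=0: ✗ (none in [1,1])
  i=1: ✓ (witness j=2)
  i=2: ✓ (witness j=3)
  i=3: ✗ (none in [4,4])
  i=4: ✓ (witness j=5)
  i=5: ✓ (witness j=6)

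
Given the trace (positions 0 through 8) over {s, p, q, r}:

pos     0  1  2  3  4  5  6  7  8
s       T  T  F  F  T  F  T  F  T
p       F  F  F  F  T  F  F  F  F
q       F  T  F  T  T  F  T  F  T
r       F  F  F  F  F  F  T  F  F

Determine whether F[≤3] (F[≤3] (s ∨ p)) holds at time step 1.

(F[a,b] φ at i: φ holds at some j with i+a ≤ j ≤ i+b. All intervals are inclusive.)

Yes

Check F[≤3] (s ∨ p) at each j in [1,4]:
  j=1: holds (witness at 1)
  j=2: holds (witness at 4)
  j=3: holds (witness at 4)
  j=4: holds (witness at 4)
Found at j=1 → formula holds.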